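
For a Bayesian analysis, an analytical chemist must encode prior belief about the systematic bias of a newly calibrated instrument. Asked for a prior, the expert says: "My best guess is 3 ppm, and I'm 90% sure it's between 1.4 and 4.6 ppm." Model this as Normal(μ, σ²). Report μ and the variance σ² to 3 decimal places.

μ = 3.000, σ² = 0.946

A symmetric 90% interval runs μ ± z·σ with z = 1.645.
Half-width = 1.6, so σ = 1.6/1.645 = 0.9727 and σ² = 0.946.
μ is the stated best guess, 3.000.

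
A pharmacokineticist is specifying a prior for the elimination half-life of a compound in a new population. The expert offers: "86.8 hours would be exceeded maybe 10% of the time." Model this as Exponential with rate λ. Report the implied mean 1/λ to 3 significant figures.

P(T > 86.8) = e^(−λ·86.8) = 0.1, so λ = −ln(0.1)/86.8 = 0.0265.
Mean = 1/λ = 37.7 hours.

mean ≈ 37.7 hours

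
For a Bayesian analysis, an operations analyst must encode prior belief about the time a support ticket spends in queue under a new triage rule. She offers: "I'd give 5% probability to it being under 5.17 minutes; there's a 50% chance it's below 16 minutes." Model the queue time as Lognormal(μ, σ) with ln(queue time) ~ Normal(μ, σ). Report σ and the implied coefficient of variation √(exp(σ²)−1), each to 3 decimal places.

σ ≈ 0.687, CV ≈ 0.776

If T ~ Lognormal(μ,σ) then ln T ~ Normal(μ,σ), so the p-quantile of ln T is μ + z_p·σ.
ln(5.17) = 1.643 and ln(16) = 2.773; z_{0.05} = -1.645, z_{0.5} = 0.
σ = (2.773 − 1.643)/(0 − (-1.645)) = 0.687.
μ = 1.643 − (-1.645)·0.687 = 2.773.
CV = √(exp(σ²)−1) = √(exp(0.4717)−1) = 0.776.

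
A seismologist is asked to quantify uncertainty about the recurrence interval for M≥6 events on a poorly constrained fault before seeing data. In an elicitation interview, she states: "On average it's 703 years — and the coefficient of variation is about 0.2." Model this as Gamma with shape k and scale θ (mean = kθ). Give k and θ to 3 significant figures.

For Gamma(k, scale θ): mean = kθ, variance = kθ², so CV = 1/√k.
CV = 0.2, hence k = 1/CV² = 25.
Then θ = mean/k = 703/25 = 28.1.

k ≈ 25, θ ≈ 28.1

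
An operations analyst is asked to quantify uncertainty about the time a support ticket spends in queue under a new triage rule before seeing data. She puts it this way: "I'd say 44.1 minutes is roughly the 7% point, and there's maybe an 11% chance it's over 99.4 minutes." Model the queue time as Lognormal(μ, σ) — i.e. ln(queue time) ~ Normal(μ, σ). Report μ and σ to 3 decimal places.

μ ≈ 4.230, σ ≈ 0.301

If T ~ Lognormal(μ,σ) then ln T ~ Normal(μ,σ), so the p-quantile of ln T is μ + z_p·σ.
ln(44.1) = 3.786 and ln(99.4) = 4.599; z_{0.07} = -1.476, z_{0.89} = 1.227.
σ = (4.599 − 3.786)/(1.227 − (-1.476)) = 0.301.
μ = 3.786 − (-1.476)·0.301 = 4.230.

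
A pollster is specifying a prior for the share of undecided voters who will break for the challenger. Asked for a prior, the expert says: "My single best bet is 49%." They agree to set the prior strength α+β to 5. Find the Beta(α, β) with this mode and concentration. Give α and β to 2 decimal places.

α = 2.47, β = 2.53

For α,β > 1 the Beta mode is (α−1)/(α+β−2). With α+β = 5, the mode is (α−1)/3.
Set (α−1)/3 = 0.49 → α = 1 + 0.49·3 = 2.47.
β = 5 − α = 2.53.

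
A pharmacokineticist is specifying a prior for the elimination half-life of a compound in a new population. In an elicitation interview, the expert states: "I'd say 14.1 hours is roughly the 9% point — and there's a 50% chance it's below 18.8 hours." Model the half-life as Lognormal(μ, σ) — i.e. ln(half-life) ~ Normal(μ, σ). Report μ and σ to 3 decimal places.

If T ~ Lognormal(μ,σ) then ln T ~ Normal(μ,σ), so the p-quantile of ln T is μ + z_p·σ.
ln(14.1) = 2.646 and ln(18.8) = 2.934; z_{0.09} = -1.341, z_{0.5} = 0.
σ = (2.934 − 2.646)/(0 − (-1.341)) = 0.215.
μ = 2.646 − (-1.341)·0.215 = 2.934.

μ ≈ 2.934, σ ≈ 0.215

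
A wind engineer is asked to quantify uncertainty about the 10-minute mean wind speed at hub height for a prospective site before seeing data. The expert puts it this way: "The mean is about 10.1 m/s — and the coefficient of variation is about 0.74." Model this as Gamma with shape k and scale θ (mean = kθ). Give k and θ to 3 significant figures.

k ≈ 1.83, θ ≈ 5.53

For Gamma(k, scale θ): mean = kθ, variance = kθ², so CV = 1/√k.
CV = 0.74, hence k = 1/CV² = 1.83.
Then θ = mean/k = 10.1/1.83 = 5.53.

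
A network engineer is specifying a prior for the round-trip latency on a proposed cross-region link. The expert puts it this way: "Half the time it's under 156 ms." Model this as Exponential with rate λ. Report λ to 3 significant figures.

Exponential median = ln 2 / λ, so λ = ln 2 / 156.0 = 0.00444.

λ ≈ 0.00444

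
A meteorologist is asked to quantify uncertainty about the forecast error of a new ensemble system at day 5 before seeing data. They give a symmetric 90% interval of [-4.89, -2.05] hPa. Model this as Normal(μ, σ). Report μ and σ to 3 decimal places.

μ = -3.470, σ = 0.863

A symmetric 90% interval runs μ ± z·σ with z = 1.645.
Half-width = 1.42, so σ = 1.42/1.645 = 0.863.
μ is the interval midpoint, -3.470.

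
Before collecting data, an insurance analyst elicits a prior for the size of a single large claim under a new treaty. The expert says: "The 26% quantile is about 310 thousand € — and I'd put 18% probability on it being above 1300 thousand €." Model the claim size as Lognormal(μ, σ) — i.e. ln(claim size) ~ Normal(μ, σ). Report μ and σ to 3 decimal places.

If T ~ Lognormal(μ,σ) then ln T ~ Normal(μ,σ), so the p-quantile of ln T is μ + z_p·σ.
ln(310) = 5.737 and ln(1300) = 7.17; z_{0.26} = -0.6433, z_{0.82} = 0.9154.
σ = (7.17 − 5.737)/(0.9154 − (-0.6433)) = 0.920.
μ = 5.737 − (-0.6433)·0.920 = 6.328.

μ ≈ 6.328, σ ≈ 0.920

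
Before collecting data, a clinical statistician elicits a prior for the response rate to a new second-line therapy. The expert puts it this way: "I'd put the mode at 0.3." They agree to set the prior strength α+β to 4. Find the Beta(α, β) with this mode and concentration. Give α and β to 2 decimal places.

α = 1.60, β = 2.40

For α,β > 1 the Beta mode is (α−1)/(α+β−2). With α+β = 4, the mode is (α−1)/2.
Set (α−1)/2 = 0.3 → α = 1 + 0.3·2 = 1.60.
β = 4 − α = 2.40.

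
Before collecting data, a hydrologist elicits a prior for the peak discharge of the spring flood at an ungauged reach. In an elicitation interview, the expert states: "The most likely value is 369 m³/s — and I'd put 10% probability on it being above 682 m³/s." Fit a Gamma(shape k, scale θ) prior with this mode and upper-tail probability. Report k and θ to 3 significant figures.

Gamma(k,θ) with k>1 has mode (k−1)θ, so θ = 369/(k−1).
Need P(X < 682) = 0.9 with θ tied to k this way. Start at k = 2, θ = 369: P(X<682) ≈ 0.551.
Too low — raise k to concentrate. Iterating converges to k ≈ 6.06.
Then θ = 369/(6.06−1) ≈ 73.

k ≈ 6.06, θ ≈ 73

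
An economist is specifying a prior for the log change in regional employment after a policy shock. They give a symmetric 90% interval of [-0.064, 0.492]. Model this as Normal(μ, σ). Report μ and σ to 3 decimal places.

μ = 0.214, σ = 0.169

A symmetric 90% interval runs μ ± z·σ with z = 1.645.
Half-width = 0.278, so σ = 0.278/1.645 = 0.169.
μ is the interval midpoint, 0.214.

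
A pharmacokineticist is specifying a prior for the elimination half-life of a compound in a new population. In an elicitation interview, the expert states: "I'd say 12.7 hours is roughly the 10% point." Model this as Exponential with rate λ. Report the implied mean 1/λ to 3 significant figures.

P(T < 12.7) = 1 − e^(−λ·12.7) = 0.1, so λ = −ln(1−0.1)/12.7 = −ln(0.9)/12.7 = 0.0083.
Mean = 1/λ = 121 hours.

mean ≈ 121 hours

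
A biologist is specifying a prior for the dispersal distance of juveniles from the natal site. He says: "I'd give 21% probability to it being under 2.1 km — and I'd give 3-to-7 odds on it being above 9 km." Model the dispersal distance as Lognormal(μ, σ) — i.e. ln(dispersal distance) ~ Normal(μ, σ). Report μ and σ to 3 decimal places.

μ ≈ 1.624, σ ≈ 1.094

If T ~ Lognormal(μ,σ) then ln T ~ Normal(μ,σ), so the p-quantile of ln T is μ + z_p·σ.
ln(2.1) = 0.7419 and ln(9) = 2.197; z_{0.21} = -0.8064, z_{0.7} = 0.5244.
σ = (2.197 − 0.7419)/(0.5244 − (-0.8064)) = 1.094.
μ = 0.7419 − (-0.8064)·1.094 = 1.624.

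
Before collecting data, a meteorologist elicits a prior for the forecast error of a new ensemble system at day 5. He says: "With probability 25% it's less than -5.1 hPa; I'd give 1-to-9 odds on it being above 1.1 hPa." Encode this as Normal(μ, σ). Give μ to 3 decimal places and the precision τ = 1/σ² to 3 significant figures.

μ = -2.962, τ = 0.0995

The p-quantile of Normal(μ,σ) is μ + z_p·σ, with z_{0.25} = -0.6745 and z_{0.9} = 1.282.
Eliminate σ: μ = (z₂·x₁ − z₁·x₂)/(z₂ − z₁) = (1.282·-5.1 − (-0.6745)·1.1)/1.956 = -2.962.
Then σ = (x₂ − x₁)/(z₂ − z₁) = (1.1 − -5.1)/1.956 = 3.170.
Precision τ = 1/σ² = 1/3.17² = 0.0995.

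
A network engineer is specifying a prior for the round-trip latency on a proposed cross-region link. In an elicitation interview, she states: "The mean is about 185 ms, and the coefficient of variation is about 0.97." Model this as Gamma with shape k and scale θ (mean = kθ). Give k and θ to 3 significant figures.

k ≈ 1.06, θ ≈ 174

For Gamma(k, scale θ): mean = kθ, variance = kθ², so CV = 1/√k.
CV = 0.97, hence k = 1/CV² = 1.06.
Then θ = mean/k = 185/1.06 = 174.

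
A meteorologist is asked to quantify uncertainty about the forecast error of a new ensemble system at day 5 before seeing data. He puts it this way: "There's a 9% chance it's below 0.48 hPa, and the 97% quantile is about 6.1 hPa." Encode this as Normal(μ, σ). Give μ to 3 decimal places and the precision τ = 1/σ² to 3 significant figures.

For Normal(μ,σ), the p-quantile is μ + z_p·σ. Here z_{0.09} = -1.341, z_{0.97} = 1.881.
So 0.48 = μ − 1.341σ and 6.1 = μ + 1.881σ.
Subtracting: σ = (6.1 − 0.48)/(1.881 − (-1.341)) = 1.745.
Then μ = 0.48 − (-1.341)·1.745 = 2.819.
Precision τ = 1/σ² = 1/1.745² = 0.329.

μ = 2.819, τ = 0.329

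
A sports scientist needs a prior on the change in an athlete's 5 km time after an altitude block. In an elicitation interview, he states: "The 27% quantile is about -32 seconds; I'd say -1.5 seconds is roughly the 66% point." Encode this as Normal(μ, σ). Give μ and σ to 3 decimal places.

The p-quantile of Normal(μ,σ) is μ + z_p·σ, with z_{0.27} = -0.6128 and z_{0.66} = 0.4125.
Eliminate σ: μ = (z₂·x₁ − z₁·x₂)/(z₂ − z₁) = (0.4125·-32 − (-0.6128)·-1.5)/1.025 = -13.770.
Then σ = (x₂ − x₁)/(z₂ − z₁) = (-1.5 − -32)/1.025 = 29.748.

μ = -13.770, σ = 29.748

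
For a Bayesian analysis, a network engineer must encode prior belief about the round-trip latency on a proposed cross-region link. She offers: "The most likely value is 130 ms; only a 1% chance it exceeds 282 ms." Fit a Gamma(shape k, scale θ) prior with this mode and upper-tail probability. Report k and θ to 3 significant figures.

k ≈ 9.06, θ ≈ 16.1

Gamma(k,θ) with k>1 has mode (k−1)θ, so θ = 130/(k−1).
Need P(X < 282) = 0.99 with θ tied to k this way. Start at k = 2, θ = 130: P(X<282) ≈ 0.638.
Too low — raise k to concentrate. Iterating converges to k ≈ 9.06.
Then θ = 130/(9.06−1) ≈ 16.1.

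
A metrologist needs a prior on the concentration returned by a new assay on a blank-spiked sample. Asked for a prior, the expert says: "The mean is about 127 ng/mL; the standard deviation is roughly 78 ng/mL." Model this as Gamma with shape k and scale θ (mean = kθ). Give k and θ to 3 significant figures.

For Gamma(k, scale θ): mean = kθ, variance = kθ², so CV = 1/√k.
CV = SD/mean = 78/127 = 0.6142, hence k = 1/CV² = 2.65.
Then θ = mean/k = 127/2.65 = 47.9.

k ≈ 2.65, θ ≈ 47.9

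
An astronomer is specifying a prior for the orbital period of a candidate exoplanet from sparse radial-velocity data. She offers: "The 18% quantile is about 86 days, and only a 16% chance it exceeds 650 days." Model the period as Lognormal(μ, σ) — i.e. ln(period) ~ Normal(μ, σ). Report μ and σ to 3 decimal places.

If T ~ Lognormal(μ,σ) then ln T ~ Normal(μ,σ), so the p-quantile of ln T is μ + z_p·σ.
ln(86) = 4.454 and ln(650) = 6.477; z_{0.18} = -0.9154, z_{0.84} = 0.9945.
σ = (6.477 − 4.454)/(0.9945 − (-0.9154)) = 1.059.
μ = 4.454 − (-0.9154)·1.059 = 5.424.

μ ≈ 5.424, σ ≈ 1.059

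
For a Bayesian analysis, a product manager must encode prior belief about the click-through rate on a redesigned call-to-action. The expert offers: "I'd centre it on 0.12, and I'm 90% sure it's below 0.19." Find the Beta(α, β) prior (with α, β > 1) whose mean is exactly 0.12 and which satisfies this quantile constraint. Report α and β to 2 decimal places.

With mean 0.12 fixed, write α = 0.12s, β = 0.88s where s = α+β.
Need P(θ < 0.19) = 0.9 under Beta(0.12s, 0.88s). Normal approximation: (q−m)/√(m(1−m)/s) ≈ z_{0.9} = 1.28, so s ≈ 0.12·0.88·(1.28)²/(0.19−0.12)² = 35.4.
At s = 35.4: P(θ<0.19) ≈ 0.893. Adjusting to match 0.9 gives s ≈ 38.26.
So α = 0.12·38.26 ≈ 4.59, β = 0.88·38.26 ≈ 33.67.

α ≈ 4.59, β ≈ 33.67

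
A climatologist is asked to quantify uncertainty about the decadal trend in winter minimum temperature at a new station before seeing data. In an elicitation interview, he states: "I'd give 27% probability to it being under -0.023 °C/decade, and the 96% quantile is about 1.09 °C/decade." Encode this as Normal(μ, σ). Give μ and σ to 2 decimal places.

For Normal(μ,σ), the p-quantile is μ + z_p·σ. Here z_{0.27} = -0.6128, z_{0.96} = 1.751.
So -0.023 = μ − 0.6128σ and 1.09 = μ + 1.751σ.
Subtracting: σ = (1.09 − -0.023)/(1.751 − (-0.6128)) = 0.47.
Then μ = -0.023 − (-0.6128)·0.47 = 0.27.

μ = 0.27, σ = 0.47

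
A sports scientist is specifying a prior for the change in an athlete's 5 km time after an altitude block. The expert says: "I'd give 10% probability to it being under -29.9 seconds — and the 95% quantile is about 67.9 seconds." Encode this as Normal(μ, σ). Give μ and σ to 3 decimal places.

For Normal(μ,σ), the p-quantile is μ + z_p·σ. Here z_{0.1} = -1.282, z_{0.95} = 1.645.
So -29.9 = μ − 1.282σ and 67.9 = μ + 1.645σ.
Subtracting: σ = (67.9 − -29.9)/(1.645 − (-1.282)) = 33.420.
Then μ = -29.9 − (-1.282)·33.420 = 12.929.

μ = 12.929, σ = 33.420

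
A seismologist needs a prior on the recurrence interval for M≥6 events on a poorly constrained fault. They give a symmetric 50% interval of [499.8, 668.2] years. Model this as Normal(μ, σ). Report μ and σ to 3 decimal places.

A symmetric 50% interval runs μ ± z·σ with z = 0.6745.
Half-width = 84.2, so σ = 84.2/0.6745 = 124.835.
μ is the interval midpoint, 584.000.

μ = 584.000, σ = 124.835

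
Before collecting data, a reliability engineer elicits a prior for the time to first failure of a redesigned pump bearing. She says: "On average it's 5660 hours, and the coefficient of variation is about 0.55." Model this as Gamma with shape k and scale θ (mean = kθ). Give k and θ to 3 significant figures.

k ≈ 3.31, θ ≈ 1710

For Gamma(k, scale θ): mean = kθ, variance = kθ², so CV = 1/√k.
CV = 0.55, hence k = 1/CV² = 3.31.
Then θ = mean/k = 5660/3.31 = 1710.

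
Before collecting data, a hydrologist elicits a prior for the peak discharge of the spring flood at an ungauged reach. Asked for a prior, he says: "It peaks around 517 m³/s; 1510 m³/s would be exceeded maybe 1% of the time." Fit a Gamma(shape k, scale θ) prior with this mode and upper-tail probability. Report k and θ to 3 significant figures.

k ≈ 4.94, θ ≈ 131

Gamma(k,θ) with k>1 has mode (k−1)θ, so θ = 517/(k−1).
Need P(X < 1510) = 0.99 with θ tied to k this way. Start at k = 2, θ = 517: P(X<1510) ≈ 0.789.
Too low — raise k to concentrate. Iterating converges to k ≈ 4.94.
Then θ = 517/(4.94−1) ≈ 131.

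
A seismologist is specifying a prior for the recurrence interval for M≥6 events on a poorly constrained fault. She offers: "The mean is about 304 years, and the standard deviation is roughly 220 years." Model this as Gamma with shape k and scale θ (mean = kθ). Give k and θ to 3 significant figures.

k ≈ 1.91, θ ≈ 159

For Gamma(k, scale θ): mean = kθ, variance = kθ², so CV = 1/√k.
CV = SD/mean = 220/304 = 0.7237, hence k = 1/CV² = 1.91.
Then θ = mean/k = 304/1.91 = 159.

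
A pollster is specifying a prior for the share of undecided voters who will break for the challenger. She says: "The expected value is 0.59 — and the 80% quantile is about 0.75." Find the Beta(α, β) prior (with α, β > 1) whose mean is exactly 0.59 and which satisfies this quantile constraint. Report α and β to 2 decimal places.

With mean 0.59 fixed, write α = 0.59s, β = 0.41s where s = α+β.
Need P(θ < 0.75) = 0.8 under Beta(0.59s, 0.41s). Normal approximation: (q−m)/√(m(1−m)/s) ≈ z_{0.8} = 0.842, so s ≈ 0.59·0.41·(0.842)²/(0.75−0.59)² = 6.7.
At s = 6.7: P(θ<0.75) ≈ 0.795. Adjusting to match 0.8 gives s ≈ 6.92.
So α = 0.59·6.92 ≈ 4.09, β = 0.41·6.92 ≈ 2.84.

α ≈ 4.09, β ≈ 2.84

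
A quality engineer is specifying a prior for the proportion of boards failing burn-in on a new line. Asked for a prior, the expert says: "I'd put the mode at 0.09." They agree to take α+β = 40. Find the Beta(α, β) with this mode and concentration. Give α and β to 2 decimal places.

For α,β > 1 the Beta mode is (α−1)/(α+β−2). With α+β = 40, the mode is (α−1)/38.
Set (α−1)/38 = 0.09 → α = 1 + 0.09·38 = 4.42.
β = 40 − α = 35.58.

α = 4.42, β = 35.58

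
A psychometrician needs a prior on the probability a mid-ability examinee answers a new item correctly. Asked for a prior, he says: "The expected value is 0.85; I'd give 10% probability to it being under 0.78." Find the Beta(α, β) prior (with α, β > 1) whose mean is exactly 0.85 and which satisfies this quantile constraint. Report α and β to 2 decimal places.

With mean 0.85 fixed, write α = 0.85s, β = 0.15s where s = α+β.
Need P(θ < 0.78) = 0.1 under Beta(0.85s, 0.15s). Normal approximation: (q−m)/√(m(1−m)/s) ≈ z_{0.1} = -1.28, so s ≈ 0.85·0.15·(-1.28)²/(0.78−0.85)² = 42.7.
At s = 42.7: P(θ<0.78) ≈ 0.106. Adjusting to match 0.1 gives s ≈ 45.67.
So α = 0.85·45.67 ≈ 38.82, β = 0.15·45.67 ≈ 6.85.

α ≈ 38.82, β ≈ 6.85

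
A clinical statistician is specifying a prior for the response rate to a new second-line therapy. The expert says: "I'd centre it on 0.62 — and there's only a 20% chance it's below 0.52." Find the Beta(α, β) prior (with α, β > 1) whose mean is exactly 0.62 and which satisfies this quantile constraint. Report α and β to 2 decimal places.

α ≈ 10.11, β ≈ 6.20

With mean 0.62 fixed, write α = 0.62s, β = 0.38s where s = α+β.
Need P(θ < 0.52) = 0.2 under Beta(0.62s, 0.38s). Normal approximation: (q−m)/√(m(1−m)/s) ≈ z_{0.2} = -0.842, so s ≈ 0.62·0.38·(-0.842)²/(0.52−0.62)² = 16.7.
At s = 16.7: P(θ<0.52) ≈ 0.197. Adjusting to match 0.2 gives s ≈ 16.30.
So α = 0.62·16.30 ≈ 10.11, β = 0.38·16.30 ≈ 6.20.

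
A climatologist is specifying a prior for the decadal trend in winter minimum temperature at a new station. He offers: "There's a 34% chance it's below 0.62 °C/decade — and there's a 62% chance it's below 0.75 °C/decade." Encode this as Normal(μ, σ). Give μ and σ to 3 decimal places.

The p-quantile of Normal(μ,σ) is μ + z_p·σ, with z_{0.34} = -0.4125 and z_{0.62} = 0.3055.
Eliminate σ: μ = (z₂·x₁ − z₁·x₂)/(z₂ − z₁) = (0.3055·0.62 − (-0.4125)·0.75)/0.7179 = 0.695.
Then σ = (x₂ − x₁)/(z₂ − z₁) = (0.75 − 0.62)/0.7179 = 0.181.

μ = 0.695, σ = 0.181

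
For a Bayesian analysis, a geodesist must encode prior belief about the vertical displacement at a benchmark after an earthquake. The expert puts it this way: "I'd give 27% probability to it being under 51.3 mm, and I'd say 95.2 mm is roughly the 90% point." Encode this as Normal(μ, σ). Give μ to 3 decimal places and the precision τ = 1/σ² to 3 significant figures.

For Normal(μ,σ), the p-quantile is μ + z_p·σ. Here z_{0.27} = -0.6128, z_{0.9} = 1.282.
So 51.3 = μ − 0.6128σ and 95.2 = μ + 1.282σ.
Subtracting: σ = (95.2 − 51.3)/(1.282 − (-0.6128)) = 23.174.
Then μ = 51.3 − (-0.6128)·23.174 = 65.501.
Precision τ = 1/σ² = 1/23.17² = 0.00186.

μ = 65.501, τ = 0.00186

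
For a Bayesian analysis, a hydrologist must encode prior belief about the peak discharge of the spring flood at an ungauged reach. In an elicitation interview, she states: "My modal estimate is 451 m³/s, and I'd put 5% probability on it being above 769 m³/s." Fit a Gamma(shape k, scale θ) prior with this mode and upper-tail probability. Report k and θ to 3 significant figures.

Gamma(k,θ) with k>1 has mode (k−1)θ, so θ = 451/(k−1).
Need P(X < 769) = 0.95 with θ tied to k this way. Start at k = 2, θ = 451: P(X<769) ≈ 0.508.
Too low — raise k to concentrate. Iterating converges to k ≈ 10.8.
Then θ = 451/(10.8−1) ≈ 46.

k ≈ 10.8, θ ≈ 46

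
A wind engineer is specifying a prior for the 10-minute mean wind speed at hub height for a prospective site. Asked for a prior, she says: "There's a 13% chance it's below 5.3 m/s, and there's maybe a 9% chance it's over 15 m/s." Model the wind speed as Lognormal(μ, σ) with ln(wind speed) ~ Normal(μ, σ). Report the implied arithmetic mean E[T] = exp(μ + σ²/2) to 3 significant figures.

If T ~ Lognormal(μ,σ) then ln T ~ Normal(μ,σ), so the p-quantile of ln T is μ + z_p·σ.
ln(5.3) = 1.668 and ln(15) = 2.708; z_{0.13} = -1.126, z_{0.91} = 1.341.
σ = (2.708 − 1.668)/(1.341 − (-1.126)) = 0.422.
μ = 1.668 − (-1.126)·0.422 = 2.143.
E[T] = exp(μ + σ²/2) = exp(2.143 + 0.0889) = 9.31 m/s.

E[T] ≈ 9.31 m/s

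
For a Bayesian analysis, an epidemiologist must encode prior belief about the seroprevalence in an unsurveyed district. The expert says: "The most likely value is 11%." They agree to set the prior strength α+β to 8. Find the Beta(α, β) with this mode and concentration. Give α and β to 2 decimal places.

α = 1.66, β = 6.34

For α,β > 1 the Beta mode is (α−1)/(α+β−2). With α+β = 8, the mode is (α−1)/6.
Set (α−1)/6 = 0.11 → α = 1 + 0.11·6 = 1.66.
β = 8 − α = 6.34.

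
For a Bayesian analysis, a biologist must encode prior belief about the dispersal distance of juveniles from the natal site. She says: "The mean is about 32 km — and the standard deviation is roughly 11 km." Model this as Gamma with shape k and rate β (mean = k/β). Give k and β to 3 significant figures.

For Gamma(k, rate β): mean = k/β, variance = k/β², so CV = 1/√k.
CV = SD/mean = 11/32 = 0.3438, hence k = 1/CV² = 8.46.
Then β = k/mean = 8.46/32 = 0.264.

k ≈ 8.46, β ≈ 0.264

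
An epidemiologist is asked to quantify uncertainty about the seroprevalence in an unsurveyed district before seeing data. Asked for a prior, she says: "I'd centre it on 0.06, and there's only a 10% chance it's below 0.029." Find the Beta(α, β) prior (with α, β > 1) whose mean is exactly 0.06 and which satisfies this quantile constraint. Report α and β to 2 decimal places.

α ≈ 4.69, β ≈ 73.52

With mean 0.06 fixed, write α = 0.06s, β = 0.94s where s = α+β.
Need P(θ < 0.029) = 0.1 under Beta(0.06s, 0.94s). Normal approximation: (q−m)/√(m(1−m)/s) ≈ z_{0.1} = -1.28, so s ≈ 0.06·0.94·(-1.28)²/(0.029−0.06)² = 96.4.
At s = 96.4: P(θ<0.029) ≈ 0.073. Adjusting to match 0.1 gives s ≈ 78.22.
So α = 0.06·78.22 ≈ 4.69, β = 0.94·78.22 ≈ 73.52.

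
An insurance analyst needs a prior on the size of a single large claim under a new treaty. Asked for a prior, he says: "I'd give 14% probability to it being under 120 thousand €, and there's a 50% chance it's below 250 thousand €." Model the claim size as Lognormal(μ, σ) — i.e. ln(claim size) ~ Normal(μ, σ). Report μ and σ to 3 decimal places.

If T ~ Lognormal(μ,σ) then ln T ~ Normal(μ,σ), so the p-quantile of ln T is μ + z_p·σ.
ln(120) = 4.787 and ln(250) = 5.521; z_{0.14} = -1.08, z_{0.5} = 0.
σ = (5.521 − 4.787)/(0 − (-1.08)) = 0.679.
μ = 4.787 − (-1.08)·0.679 = 5.521.

μ ≈ 5.521, σ ≈ 0.679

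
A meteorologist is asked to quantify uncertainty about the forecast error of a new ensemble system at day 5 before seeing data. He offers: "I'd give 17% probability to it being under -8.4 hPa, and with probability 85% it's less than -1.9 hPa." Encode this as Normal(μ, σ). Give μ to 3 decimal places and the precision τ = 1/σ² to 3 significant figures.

μ = -5.284, τ = 0.0938

For Normal(μ,σ), the p-quantile is μ + z_p·σ. Here z_{0.17} = -0.9542, z_{0.85} = 1.036.
So -8.4 = μ − 0.9542σ and -1.9 = μ + 1.036σ.
Subtracting: σ = (-1.9 − -8.4)/(1.036 − (-0.9542)) = 3.265.
Then μ = -8.4 − (-0.9542)·3.265 = -5.284.
Precision τ = 1/σ² = 1/3.265² = 0.0938.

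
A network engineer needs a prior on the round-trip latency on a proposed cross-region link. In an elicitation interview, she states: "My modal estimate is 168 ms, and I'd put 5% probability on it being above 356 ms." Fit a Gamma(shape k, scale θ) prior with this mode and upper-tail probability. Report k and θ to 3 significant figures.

k ≈ 5.89, θ ≈ 34.3

Gamma(k,θ) with k>1 has mode (k−1)θ, so θ = 168/(k−1).
Need P(X < 356) = 0.95 with θ tied to k this way. Start at k = 2, θ = 168: P(X<356) ≈ 0.625.
Too low — raise k to concentrate. Iterating converges to k ≈ 5.89.
Then θ = 168/(5.89−1) ≈ 34.3.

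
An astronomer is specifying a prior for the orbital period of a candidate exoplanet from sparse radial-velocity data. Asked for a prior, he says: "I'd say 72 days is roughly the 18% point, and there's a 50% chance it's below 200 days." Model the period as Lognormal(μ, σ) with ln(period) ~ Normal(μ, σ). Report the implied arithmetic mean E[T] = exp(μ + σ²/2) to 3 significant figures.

E[T] ≈ 373 days

If T ~ Lognormal(μ,σ) then ln T ~ Normal(μ,σ), so the p-quantile of ln T is μ + z_p·σ.
ln(72) = 4.277 and ln(200) = 5.298; z_{0.18} = -0.9154, z_{0.5} = 0.
σ = (5.298 − 4.277)/(0 − (-0.9154)) = 1.116.
μ = 4.277 − (-0.9154)·1.116 = 5.298.
E[T] = exp(μ + σ²/2) = exp(5.298 + 0.6229) = 373 days.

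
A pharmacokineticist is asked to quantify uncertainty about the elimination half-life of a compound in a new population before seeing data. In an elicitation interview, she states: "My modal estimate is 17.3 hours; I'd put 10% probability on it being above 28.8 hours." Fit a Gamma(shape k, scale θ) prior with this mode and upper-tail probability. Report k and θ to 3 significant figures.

k ≈ 8.27, θ ≈ 2.38

Gamma(k,θ) with k>1 has mode (k−1)θ, so θ = 17.3/(k−1).
Need P(X < 28.8) = 0.9 with θ tied to k this way. Start at k = 2, θ = 17.3: P(X<28.8) ≈ 0.496.
Too low — raise k to concentrate. Iterating converges to k ≈ 8.27.
Then θ = 17.3/(8.27−1) ≈ 2.38.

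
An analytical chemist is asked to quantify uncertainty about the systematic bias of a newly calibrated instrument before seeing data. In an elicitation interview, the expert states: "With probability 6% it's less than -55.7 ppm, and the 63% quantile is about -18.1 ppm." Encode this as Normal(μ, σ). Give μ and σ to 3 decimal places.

For Normal(μ,σ), the p-quantile is μ + z_p·σ. Here z_{0.06} = -1.555, z_{0.63} = 0.3319.
So -55.7 = μ − 1.555σ and -18.1 = μ + 0.3319σ.
Subtracting: σ = (-18.1 − -55.7)/(0.3319 − (-1.555)) = 19.930.
Then μ = -55.7 − (-1.555)·19.930 = -24.714.

μ = -24.714, σ = 19.930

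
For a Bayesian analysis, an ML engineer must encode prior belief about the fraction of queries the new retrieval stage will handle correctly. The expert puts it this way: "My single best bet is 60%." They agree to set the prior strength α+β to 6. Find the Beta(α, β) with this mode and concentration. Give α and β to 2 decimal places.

For α,β > 1 the Beta mode is (α−1)/(α+β−2). With α+β = 6, the mode is (α−1)/4.
Set (α−1)/4 = 0.6 → α = 1 + 0.6·4 = 3.40.
β = 6 − α = 2.60.

α = 3.40, β = 2.60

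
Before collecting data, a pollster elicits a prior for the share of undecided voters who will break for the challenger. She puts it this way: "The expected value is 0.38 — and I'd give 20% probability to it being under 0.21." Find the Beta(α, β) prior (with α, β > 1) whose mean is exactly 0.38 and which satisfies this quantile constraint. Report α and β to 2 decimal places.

With mean 0.38 fixed, write α = 0.38s, β = 0.62s where s = α+β.
Need P(θ < 0.21) = 0.2 under Beta(0.38s, 0.62s). Normal approximation: (q−m)/√(m(1−m)/s) ≈ z_{0.2} = -0.842, so s ≈ 0.38·0.62·(-0.842)²/(0.21−0.38)² = 5.8.
At s = 5.8: P(θ<0.21) ≈ 0.205. Adjusting to match 0.2 gives s ≈ 5.99.
So α = 0.38·5.99 ≈ 2.28, β = 0.62·5.99 ≈ 3.71.

α ≈ 2.28, β ≈ 3.71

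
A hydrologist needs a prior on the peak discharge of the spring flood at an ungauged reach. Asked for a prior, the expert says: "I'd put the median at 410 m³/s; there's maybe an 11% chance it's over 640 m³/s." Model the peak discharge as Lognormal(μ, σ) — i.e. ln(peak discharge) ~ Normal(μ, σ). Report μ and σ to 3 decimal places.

If T ~ Lognormal(μ,σ) then ln T ~ Normal(μ,σ), so the p-quantile of ln T is μ + z_p·σ.
ln(410) = 6.016 and ln(640) = 6.461; z_{0.5} = 0, z_{0.89} = 1.227.
σ = (6.461 − 6.016)/(1.227 − (0)) = 0.363.
μ = 6.016 − (0)·0.363 = 6.016.

μ ≈ 6.016, σ ≈ 0.363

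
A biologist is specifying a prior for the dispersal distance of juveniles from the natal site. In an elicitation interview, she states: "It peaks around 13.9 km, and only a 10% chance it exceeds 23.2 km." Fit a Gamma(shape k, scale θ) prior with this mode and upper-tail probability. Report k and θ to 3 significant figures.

k ≈ 8.2, θ ≈ 1.93

Gamma(k,θ) with k>1 has mode (k−1)θ, so θ = 13.9/(k−1).
Need P(X < 23.2) = 0.9 with θ tied to k this way. Start at k = 2, θ = 13.9: P(X<23.2) ≈ 0.497.
Too low — raise k to concentrate. Iterating converges to k ≈ 8.2.
Then θ = 13.9/(8.2−1) ≈ 1.93.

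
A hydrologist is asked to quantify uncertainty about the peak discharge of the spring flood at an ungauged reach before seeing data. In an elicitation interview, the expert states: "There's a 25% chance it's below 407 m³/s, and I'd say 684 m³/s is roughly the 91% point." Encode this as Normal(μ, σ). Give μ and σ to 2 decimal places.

For Normal(μ,σ), the p-quantile is μ + z_p·σ. Here z_{0.25} = -0.6745, z_{0.91} = 1.341.
So 407 = μ − 0.6745σ and 684 = μ + 1.341σ.
Subtracting: σ = (684 − 407)/(1.341 − (-0.6745)) = 137.45.
Then μ = 407 − (-0.6745)·137.45 = 499.71.

μ = 499.71, σ = 137.45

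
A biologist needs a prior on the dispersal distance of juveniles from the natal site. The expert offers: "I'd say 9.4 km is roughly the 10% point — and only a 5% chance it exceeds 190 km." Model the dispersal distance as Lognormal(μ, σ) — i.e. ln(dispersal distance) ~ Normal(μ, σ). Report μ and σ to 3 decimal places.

If T ~ Lognormal(μ,σ) then ln T ~ Normal(μ,σ), so the p-quantile of ln T is μ + z_p·σ.
ln(9.4) = 2.241 and ln(190) = 5.247; z_{0.1} = -1.282, z_{0.95} = 1.645.
σ = (5.247 − 2.241)/(1.645 − (-1.282)) = 1.027.
μ = 2.241 − (-1.282)·1.027 = 3.557.

μ ≈ 3.557, σ ≈ 1.027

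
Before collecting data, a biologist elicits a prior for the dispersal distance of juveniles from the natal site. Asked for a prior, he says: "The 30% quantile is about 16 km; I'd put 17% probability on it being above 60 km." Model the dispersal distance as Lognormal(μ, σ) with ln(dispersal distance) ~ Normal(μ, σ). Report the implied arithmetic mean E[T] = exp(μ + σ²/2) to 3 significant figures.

E[T] ≈ 38.1 km

If T ~ Lognormal(μ,σ) then ln T ~ Normal(μ,σ), so the p-quantile of ln T is μ + z_p·σ.
ln(16) = 2.773 and ln(60) = 4.094; z_{0.3} = -0.5244, z_{0.83} = 0.9542.
σ = (4.094 − 2.773)/(0.9542 − (-0.5244)) = 0.894.
μ = 2.773 − (-0.5244)·0.894 = 3.241.
E[T] = exp(μ + σ²/2) = exp(3.241 + 0.3996) = 38.1 km.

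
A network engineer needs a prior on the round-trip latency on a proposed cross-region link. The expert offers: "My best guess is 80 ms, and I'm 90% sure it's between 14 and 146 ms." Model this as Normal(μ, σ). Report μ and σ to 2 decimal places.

A symmetric 90% interval runs μ ± z·σ with z = 1.645.
Half-width = 66, so σ = 66/1.645 = 40.13.
μ is the stated best guess, 80.00.

μ = 80.00, σ = 40.13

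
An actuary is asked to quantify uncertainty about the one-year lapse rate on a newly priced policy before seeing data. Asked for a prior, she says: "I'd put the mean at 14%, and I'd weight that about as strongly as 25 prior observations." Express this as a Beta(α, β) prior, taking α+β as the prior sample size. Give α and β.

α = 3.5, β = 21.5

Under the effective-sample-size interpretation, Beta(α, β) has prior mean α/(α+β) and prior sample size α+β.
So α+β = 25 and α/(α+β) = 0.14, giving α = 0.14·25 = 3.5 and β = 25 − 3.5 = 21.5.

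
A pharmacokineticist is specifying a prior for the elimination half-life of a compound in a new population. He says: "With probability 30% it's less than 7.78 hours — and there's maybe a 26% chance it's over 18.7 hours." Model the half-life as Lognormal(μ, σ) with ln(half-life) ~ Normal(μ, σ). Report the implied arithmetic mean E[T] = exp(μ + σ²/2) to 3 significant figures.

E[T] ≈ 15.3 hours

If T ~ Lognormal(μ,σ) then ln T ~ Normal(μ,σ), so the p-quantile of ln T is μ + z_p·σ.
ln(7.78) = 2.052 and ln(18.7) = 2.929; z_{0.3} = -0.5244, z_{0.74} = 0.6433.
σ = (2.929 − 2.052)/(0.6433 − (-0.5244)) = 0.751.
μ = 2.052 − (-0.5244)·0.751 = 2.445.
E[T] = exp(μ + σ²/2) = exp(2.445 + 0.2820) = 15.3 hours.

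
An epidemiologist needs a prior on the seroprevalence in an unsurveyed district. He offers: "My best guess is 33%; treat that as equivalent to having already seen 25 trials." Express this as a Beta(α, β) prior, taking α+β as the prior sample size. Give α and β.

α = 8.25, β = 16.75

Under the effective-sample-size interpretation, Beta(α, β) has prior mean α/(α+β) and prior sample size α+β.
So α+β = 25 and α/(α+β) = 0.33, giving α = 0.33·25 = 8.25 and β = 25 − 8.25 = 16.75.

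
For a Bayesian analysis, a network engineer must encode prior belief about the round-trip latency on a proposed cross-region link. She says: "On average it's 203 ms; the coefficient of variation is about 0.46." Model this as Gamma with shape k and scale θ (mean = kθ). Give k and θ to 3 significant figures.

For Gamma(k, scale θ): mean = kθ, variance = kθ², so CV = 1/√k.
CV = 0.46, hence k = 1/CV² = 4.73.
Then θ = mean/k = 203/4.73 = 43.

k ≈ 4.73, θ ≈ 43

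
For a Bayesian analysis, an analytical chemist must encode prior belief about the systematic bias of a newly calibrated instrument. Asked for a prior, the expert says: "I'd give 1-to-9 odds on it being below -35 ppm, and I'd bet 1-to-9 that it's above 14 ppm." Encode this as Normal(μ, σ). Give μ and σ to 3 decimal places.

μ = -10.500, σ = 19.117

The p-quantile of Normal(μ,σ) is μ + z_p·σ, with z_{0.1} = -1.282 and z_{0.9} = 1.282.
Eliminate σ: μ = (z₂·x₁ − z₁·x₂)/(z₂ − z₁) = (1.282·-35 − (-1.282)·14)/2.563 = -10.500.
Then σ = (x₂ − x₁)/(z₂ − z₁) = (14 − -35)/2.563 = 19.117.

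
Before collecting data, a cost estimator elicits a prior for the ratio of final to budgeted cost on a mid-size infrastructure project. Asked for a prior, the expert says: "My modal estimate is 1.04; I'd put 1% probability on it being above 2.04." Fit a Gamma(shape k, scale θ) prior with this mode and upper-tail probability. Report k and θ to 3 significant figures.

Gamma(k,θ) with k>1 has mode (k−1)θ, so θ = 1.04/(k−1).
Need P(X < 2.04) = 0.99 with θ tied to k this way. Start at k = 2, θ = 1.04: P(X<2.04) ≈ 0.583.
Too low — raise k to concentrate. Iterating converges to k ≈ 11.9.
Then θ = 1.04/(11.9−1) ≈ 0.0958.

k ≈ 11.9, θ ≈ 0.0958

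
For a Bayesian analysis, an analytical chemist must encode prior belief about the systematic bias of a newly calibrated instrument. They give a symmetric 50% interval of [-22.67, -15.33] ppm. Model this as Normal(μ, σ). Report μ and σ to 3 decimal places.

A symmetric 50% interval runs μ ± z·σ with z = 0.6745.
Half-width = 3.67, so σ = 3.67/0.6745 = 5.441.
μ is the interval midpoint, -19.000.

μ = -19.000, σ = 5.441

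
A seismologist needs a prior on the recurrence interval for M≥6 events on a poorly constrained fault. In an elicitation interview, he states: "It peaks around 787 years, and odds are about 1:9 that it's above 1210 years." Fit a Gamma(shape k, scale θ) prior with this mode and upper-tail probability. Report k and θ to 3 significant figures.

k ≈ 11.1, θ ≈ 78

Gamma(k,θ) with k>1 has mode (k−1)θ, so θ = 787/(k−1).
Need P(X < 1210) = 0.9 with θ tied to k this way. Start at k = 2, θ = 787: P(X<1210) ≈ 0.455.
Too low — raise k to concentrate. Iterating converges to k ≈ 11.1.
Then θ = 787/(11.1−1) ≈ 78.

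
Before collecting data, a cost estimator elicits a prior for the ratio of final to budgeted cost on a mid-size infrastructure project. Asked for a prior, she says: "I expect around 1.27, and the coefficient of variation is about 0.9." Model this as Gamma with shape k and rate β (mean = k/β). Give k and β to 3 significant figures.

k ≈ 1.23, β ≈ 0.972

For Gamma(k, rate β): mean = k/β, variance = k/β², so CV = 1/√k.
CV = 0.9, hence k = 1/CV² = 1.23.
Then β = k/mean = 1.23/1.27 = 0.972.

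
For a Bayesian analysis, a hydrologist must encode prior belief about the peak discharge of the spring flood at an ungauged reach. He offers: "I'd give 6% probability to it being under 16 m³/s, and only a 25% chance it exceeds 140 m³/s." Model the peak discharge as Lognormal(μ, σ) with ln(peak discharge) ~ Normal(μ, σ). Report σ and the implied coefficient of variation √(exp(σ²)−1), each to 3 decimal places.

σ ≈ 0.973, CV ≈ 1.256

If T ~ Lognormal(μ,σ) then ln T ~ Normal(μ,σ), so the p-quantile of ln T is μ + z_p·σ.
ln(16) = 2.773 and ln(140) = 4.942; z_{0.06} = -1.555, z_{0.75} = 0.6745.
σ = (4.942 − 2.773)/(0.6745 − (-1.555)) = 0.973.
μ = 2.773 − (-1.555)·0.973 = 4.285.
CV = √(exp(σ²)−1) = √(exp(0.9467)−1) = 1.256.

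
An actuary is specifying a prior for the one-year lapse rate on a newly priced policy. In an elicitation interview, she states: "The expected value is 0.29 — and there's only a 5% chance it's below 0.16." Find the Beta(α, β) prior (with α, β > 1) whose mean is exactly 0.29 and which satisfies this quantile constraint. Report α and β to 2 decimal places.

α ≈ 8.08, β ≈ 19.78

With mean 0.29 fixed, write α = 0.29s, β = 0.71s where s = α+β.
Need P(θ < 0.16) = 0.05 under Beta(0.29s, 0.71s). Normal approximation: (q−m)/√(m(1−m)/s) ≈ z_{0.05} = -1.64, so s ≈ 0.29·0.71·(-1.64)²/(0.16−0.29)² = 33.0.
At s = 33.0: P(θ<0.16) ≈ 0.036. Adjusting to match 0.05 gives s ≈ 27.86.
So α = 0.29·27.86 ≈ 8.08, β = 0.71·27.86 ≈ 19.78.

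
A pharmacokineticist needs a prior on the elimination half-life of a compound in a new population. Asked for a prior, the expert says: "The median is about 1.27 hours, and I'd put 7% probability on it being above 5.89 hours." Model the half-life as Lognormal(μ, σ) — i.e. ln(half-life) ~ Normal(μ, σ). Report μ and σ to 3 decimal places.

If T ~ Lognormal(μ,σ) then ln T ~ Normal(μ,σ), so the p-quantile of ln T is μ + z_p·σ.
ln(1.27) = 0.239 and ln(5.89) = 1.773; z_{0.5} = 0, z_{0.93} = 1.476.
σ = (1.773 − 0.239)/(1.476 − (0)) = 1.040.
μ = 0.239 − (0)·1.040 = 0.239.

μ ≈ 0.239, σ ≈ 1.040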